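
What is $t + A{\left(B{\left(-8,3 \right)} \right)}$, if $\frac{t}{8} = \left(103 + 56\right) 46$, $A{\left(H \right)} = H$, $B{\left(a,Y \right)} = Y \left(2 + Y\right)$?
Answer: $58527$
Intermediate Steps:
$t = 58512$ ($t = 8 \left(103 + 56\right) 46 = 8 \cdot 159 \cdot 46 = 8 \cdot 7314 = 58512$)
$t + A{\left(B{\left(-8,3 \right)} \right)} = 58512 + 3 \left(2 + 3\right) = 58512 + 3 \cdot 5 = 58512 + 15 = 58527$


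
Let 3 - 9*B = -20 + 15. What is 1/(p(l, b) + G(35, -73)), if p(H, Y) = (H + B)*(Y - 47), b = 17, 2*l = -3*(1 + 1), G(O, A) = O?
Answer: 3/295 ≈ 0.010169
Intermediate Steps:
l = -3 (l = (-3*(1 + 1))/2 = (-3*2)/2 = (½)*(-6) = -3)
B = 8/9 (B = ⅓ - (-20 + 15)/9 = ⅓ - ⅑*(-5) = ⅓ + 5/9 = 8/9 ≈ 0.88889)
p(H, Y) = (-47 + Y)*(8/9 + H) (p(H, Y) = (H + 8/9)*(Y - 47) = (8/9 + H)*(-47 + Y) = (-47 + Y)*(8/9 + H))
1/(p(l, b) + G(35, -73)) = 1/((-376/9 - 47*(-3) + (8/9)*17 - 3*17) + 35) = 1/((-376/9 + 141 + 136/9 - 51) + 35) = 1/(190/3 + 35) = 1/(295/3) = 3/295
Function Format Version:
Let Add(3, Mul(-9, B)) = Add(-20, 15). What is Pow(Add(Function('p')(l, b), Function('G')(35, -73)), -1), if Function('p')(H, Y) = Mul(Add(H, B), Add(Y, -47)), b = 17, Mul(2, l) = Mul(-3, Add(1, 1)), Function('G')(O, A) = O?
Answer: Rational(3, 295) ≈ 0.010169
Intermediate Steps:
l = -3 (l = Mul(Rational(1, 2), Mul(-3, Add(1, 1))) = Mul(Rational(1, 2), Mul(-3, 2)) = Mul(Rational(1, 2), -6) = -3)
B = Rational(8, 9) (B = Add(Rational(1, 3), Mul(Rational(-1, 9), Add(-20, 15))) = Add(Rational(1, 3), Mul(Rational(-1, 9), -5)) = Add(Rational(1, 3), Rational(5, 9)) = Rational(8, 9) ≈ 0.88889)
Function('p')(H, Y) = Mul(Add(-47, Y), Add(Rational(8, 9), H)) (Function('p')(H, Y) = Mul(Add(H, Rational(8, 9)), Add(Y, -47)) = Mul(Add(Rational(8, 9), H), Add(-47, Y)) = Mul(Add(-47, Y), Add(Rational(8, 9), H)))
Pow(Add(Function('p')(l, b), Function('G')(35, -73)), -1) = Pow(Add(Add(Rational(-376, 9), Mul(-47, -3), Mul(Rational(8, 9), 17), Mul(-3, 17)), 35), -1) = Pow(Add(Add(Rational(-376, 9), 141, Rational(136, 9), -51), 35), -1) = Pow(Add(Rational(190, 3), 35), -1) = Pow(Rational(295, 3), -1) = Rational(3, 295)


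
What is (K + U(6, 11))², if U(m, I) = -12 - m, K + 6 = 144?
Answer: 14400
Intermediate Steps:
K = 138 (K = -6 + 144 = 138)
(K + U(6, 11))² = (138 + (-12 - 1*6))² = (138 + (-12 - 6))² = (138 - 18)² = 120² = 14400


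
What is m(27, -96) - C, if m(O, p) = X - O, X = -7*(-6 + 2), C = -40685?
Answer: 40686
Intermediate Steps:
X = 28 (X = -7*(-4) = 28)
m(O, p) = 28 - O
m(27, -96) - C = (28 - 1*27) - 1*(-40685) = (28 - 27) + 40685 = 1 + 40685 = 40686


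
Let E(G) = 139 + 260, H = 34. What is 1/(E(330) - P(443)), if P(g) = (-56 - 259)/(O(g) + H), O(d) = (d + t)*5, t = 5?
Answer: 758/302547 ≈ 0.0025054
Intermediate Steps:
O(d) = 25 + 5*d (O(d) = (d + 5)*5 = (5 + d)*5 = 25 + 5*d)
E(G) = 399
P(g) = -315/(59 + 5*g) (P(g) = (-56 - 259)/((25 + 5*g) + 34) = -315/(59 + 5*g))
1/(E(330) - P(443)) = 1/(399 - (-315)/(59 + 5*443)) = 1/(399 - (-315)/(59 + 2215)) = 1/(399 - (-315)/2274) = 1/(399 - 1*(-105/758)) = 1/(399 + 105/758) = 1/(302547/758) = 758/302547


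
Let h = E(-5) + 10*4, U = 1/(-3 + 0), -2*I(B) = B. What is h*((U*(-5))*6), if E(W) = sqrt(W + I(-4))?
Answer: 400 + 10*I*sqrt(3) ≈ 400.0 + 17.32*I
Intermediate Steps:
I(B) = -B/2
U = -1/3 (U = 1/(-3) = -1/3 ≈ -0.33333)
E(W) = sqrt(2 + W) (E(W) = sqrt(W - 1/2*(-4)) = sqrt(W + 2) = sqrt(2 + W))
h = 40 + I*sqrt(3) (h = sqrt(2 - 5) + 10*4 = sqrt(-3) + 40 = I*sqrt(3) + 40 = 40 + I*sqrt(3) ≈ 40.0 + 1.732*I)
h*((U*(-5))*6) = (40 + I*sqrt(3))*(-1/3*(-5)*6) = (40 + I*sqrt(3))*((5/3)*6) = (40 + I*sqrt(3))*10 = 400 + 10*I*sqrt(3)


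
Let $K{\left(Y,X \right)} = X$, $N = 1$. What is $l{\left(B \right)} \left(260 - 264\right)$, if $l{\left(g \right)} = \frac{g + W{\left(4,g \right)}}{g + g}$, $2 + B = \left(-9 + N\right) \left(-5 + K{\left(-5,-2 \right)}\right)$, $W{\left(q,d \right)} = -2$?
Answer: $- \frac{52}{27} \approx -1.9259$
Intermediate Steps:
$B = 54$ ($B = -2 + \left(-9 + 1\right) \left(-5 - 2\right) = -2 - -56 = -2 + 56 = 54$)
$l{\left(g \right)} = \frac{-2 + g}{2 g}$ ($l{\left(g \right)} = \frac{g - 2}{g + g} = \frac{-2 + g}{2 g}$)
$l{\left(B \right)} \left(260 - 264\right) = \frac{-2 + 54}{2 \cdot 54} \left(260 - 264\right) = \frac{1}{2} \cdot \frac{1}{54} \cdot 52 \left(-4\right) = \frac{13}{27} \left(-4\right) = - \frac{52}{27}$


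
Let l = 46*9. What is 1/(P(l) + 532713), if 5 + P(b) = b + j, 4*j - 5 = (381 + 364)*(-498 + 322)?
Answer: 4/2001373 ≈ 1.9986e-6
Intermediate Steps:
l = 414
j = -131115/4 (j = 5/4 + ((381 + 364)*(-498 + 322))/4 = 5/4 + (745*(-176))/4 = 5/4 + (¼)*(-131120) = 5/4 - 32780 = -131115/4 ≈ -32779.)
P(b) = -131135/4 + b (P(b) = -5 + (b - 131115/4) = -5 + (-131115/4 + b) = -131135/4 + b)
1/(P(l) + 532713) = 1/((-131135/4 + 414) + 532713) = 1/(-129479/4 + 532713) = 1/(2001373/4) = 4/2001373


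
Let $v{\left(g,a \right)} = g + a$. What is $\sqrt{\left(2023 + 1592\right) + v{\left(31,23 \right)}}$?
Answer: $\sqrt{3669} \approx 60.572$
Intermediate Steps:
$v{\left(g,a \right)} = a + g$
$\sqrt{\left(2023 + 1592\right) + v{\left(31,23 \right)}} = \sqrt{\left(2023 + 1592\right) + \left(23 + 31\right)} = \sqrt{3615 + 54} = \sqrt{3669}$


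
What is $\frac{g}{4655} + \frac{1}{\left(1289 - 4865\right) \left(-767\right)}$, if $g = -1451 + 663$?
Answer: $- \frac{2161315441}{12767696760} \approx -0.16928$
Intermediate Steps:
$g = -788$
$\frac{g}{4655} + \frac{1}{\left(1289 - 4865\right) \left(-767\right)} = - \frac{788}{4655} + \frac{1}{\left(1289 - 4865\right) \left(-767\right)} = \left(-788\right) \frac{1}{4655} + \frac{1}{-3576} \left(- \frac{1}{767}\right) = - \frac{788}{4655} - - \frac{1}{2742792} = - \frac{788}{4655} + \frac{1}{2742792} = - \frac{2161315441}{12767696760}$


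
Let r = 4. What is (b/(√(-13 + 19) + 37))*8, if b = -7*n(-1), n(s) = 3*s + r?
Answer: -2072/1363 + 56*√6/1363 ≈ -1.4195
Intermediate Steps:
n(s) = 4 + 3*s (n(s) = 3*s + 4 = 4 + 3*s)
b = -7 (b = -7*(4 + 3*(-1)) = -7*(4 - 3) = -7*1 = -7)
(b/(√(-13 + 19) + 37))*8 = -7/(√(-13 + 19) + 37)*8 = -7/(√6 + 37)*8 = -7/(37 + √6)*8 = -56/(37 + √6)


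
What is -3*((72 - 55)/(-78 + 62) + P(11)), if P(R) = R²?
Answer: -5757/16 ≈ -359.81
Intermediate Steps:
-3*((72 - 55)/(-78 + 62) + P(11)) = -3*((72 - 55)/(-78 + 62) + 11²) = -3*(17/(-16) + 121) = -3*(17*(-1/16) + 121) = -3*(-17/16 + 121) = -3*1919/16 = -5757/16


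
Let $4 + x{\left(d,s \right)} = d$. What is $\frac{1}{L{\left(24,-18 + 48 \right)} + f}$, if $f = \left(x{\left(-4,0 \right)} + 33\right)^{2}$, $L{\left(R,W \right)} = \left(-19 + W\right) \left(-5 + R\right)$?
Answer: $\frac{1}{834} \approx 0.001199$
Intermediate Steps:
$x{\left(d,s \right)} = -4 + d$
$f = 625$ ($f = \left(\left(-4 - 4\right) + 33\right)^{2} = \left(-8 + 33\right)^{2} = 25^{2} = 625$)
$\frac{1}{L{\left(24,-18 + 48 \right)} + f} = \frac{1}{\left(95 - 456 - 5 \left(-18 + 48\right) + 24 \left(-18 + 48\right)\right) + 625} = \frac{1}{\left(95 - 456 - 150 + 24 \cdot 30\right) + 625} = \frac{1}{\left(95 - 456 - 150 + 720\right) + 625} = \frac{1}{209 + 625} = \frac{1}{834}$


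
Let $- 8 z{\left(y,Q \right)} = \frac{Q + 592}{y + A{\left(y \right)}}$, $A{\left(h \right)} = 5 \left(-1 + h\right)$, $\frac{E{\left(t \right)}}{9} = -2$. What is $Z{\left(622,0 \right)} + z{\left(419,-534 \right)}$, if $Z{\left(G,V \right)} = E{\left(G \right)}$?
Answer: $- \frac{180677}{10036} \approx -18.003$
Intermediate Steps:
$E{\left(t \right)} = -18$ ($E{\left(t \right)} = 9 \left(-2\right) = -18$)
$A{\left(h \right)} = -5 + 5 h$
$Z{\left(G,V \right)} = -18$
$z{\left(y,Q \right)} = - \frac{592 + Q}{8 \left(-5 + 6 y\right)}$ ($z{\left(y,Q \right)} = - \frac{\left(Q + 592\right) \frac{1}{y + \left(-5 + 5 y\right)}}{8} = - \frac{\left(592 + Q\right) \frac{1}{-5 + 6 y}}{8} = - \frac{\frac{1}{-5 + 6 y} \left(592 + Q\right)}{8} = - \frac{592 + Q}{8 \left(-5 + 6 y\right)}$)
$Z{\left(622,0 \right)} + z{\left(419,-534 \right)} = -18 + \frac{-592 - -534}{8 \left(-5 + 6 \cdot 419\right)} = -18 + \frac{-592 + 534}{8 \left(-5 + 2514\right)} = -18 + \frac{1}{8} \cdot \frac{1}{2509} \left(-58\right) = -18 - \frac{29}{10036} = - \frac{180677}{10036}$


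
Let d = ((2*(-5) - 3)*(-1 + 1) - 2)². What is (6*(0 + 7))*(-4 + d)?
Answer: 0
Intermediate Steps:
d = 4 (d = ((-10 - 3)*0 - 2)² = (-13*0 - 2)² = (0 - 2)² = (-2)² = 4)
(6*(0 + 7))*(-4 + d) = (6*(0 + 7))*(-4 + 4) = (6*7)*0 = 42*0 = 0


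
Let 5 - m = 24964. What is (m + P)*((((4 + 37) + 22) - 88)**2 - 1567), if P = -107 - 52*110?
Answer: 29000412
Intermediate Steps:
m = -24959 (m = 5 - 1*24964 = 5 - 24964 = -24959)
P = -5827 (P = -107 - 5720 = -5827)
(m + P)*((((4 + 37) + 22) - 88)**2 - 1567) = (-24959 - 5827)*((((4 + 37) + 22) - 88)**2 - 1567) = -30786*(((41 + 22) - 88)**2 - 1567) = -30786*((63 - 88)**2 - 1567) = -30786*((-25)**2 - 1567) = -30786*(625 - 1567) = -30786*(-942) = 29000412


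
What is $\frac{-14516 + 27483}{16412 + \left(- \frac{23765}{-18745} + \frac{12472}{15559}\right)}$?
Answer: $\frac{756374070197}{957444010147} \approx 0.78999$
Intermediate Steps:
$\frac{-14516 + 27483}{16412 + \left(- \frac{23765}{-18745} + \frac{12472}{15559}\right)} = \frac{12967}{16412 + \left(\left(-23765\right) \left(- \frac{1}{18745}\right) + 12472 \cdot \frac{1}{15559}\right)} = \frac{12967}{16412 + \left(\frac{4753}{3749} + \frac{12472}{15559}\right)} = \frac{12967}{16412 + \frac{120709455}{58330691}} = \frac{12967}{\frac{957444010147}{58330691}} = 12967 \cdot \frac{58330691}{957444010147} = \frac{756374070197}{957444010147}$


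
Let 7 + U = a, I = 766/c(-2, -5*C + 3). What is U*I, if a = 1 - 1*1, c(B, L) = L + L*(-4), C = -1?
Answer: 2681/12 ≈ 223.42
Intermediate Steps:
c(B, L) = -3*L (c(B, L) = L - 4*L = -3*L)
I = -383/12 (I = 766/((-3*(-5*(-1) + 3))) = 766/((-3*(5 + 3))) = 766/((-3*8)) = 766/(-24) = 766*(-1/24) = -383/12 ≈ -31.917)
a = 0 (a = 1 - 1 = 0)
U = -7 (U = -7 + 0 = -7)
U*I = -7*(-383/12) = 2681/12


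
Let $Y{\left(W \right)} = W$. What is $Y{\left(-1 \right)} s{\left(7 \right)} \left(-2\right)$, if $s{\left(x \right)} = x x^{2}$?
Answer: $686$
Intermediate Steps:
$s{\left(x \right)} = x^{3}$
$Y{\left(-1 \right)} s{\left(7 \right)} \left(-2\right) = - 7^{3} \left(-2\right) = \left(-1\right) 343 \left(-2\right) = \left(-343\right) \left(-2\right) = 686$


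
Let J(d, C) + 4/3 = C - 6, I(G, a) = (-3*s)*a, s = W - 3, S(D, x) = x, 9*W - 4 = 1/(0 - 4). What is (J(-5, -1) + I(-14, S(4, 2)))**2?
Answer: 1849/36 ≈ 51.361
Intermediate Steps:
W = 5/12 (W = 4/9 + 1/(9*(0 - 4)) = 4/9 + (1/9)/(-4) = 4/9 + (1/9)*(-1/4) = 4/9 - 1/36 = 5/12 ≈ 0.41667)
s = -31/12 (s = 5/12 - 3 = -31/12 ≈ -2.5833)
I(G, a) = 31*a/4 (I(G, a) = (-3*(-31/12))*a = 31*a/4)
J(d, C) = -22/3 + C (J(d, C) = -4/3 + (C - 6) = -4/3 + (-6 + C) = -22/3 + C)
(J(-5, -1) + I(-14, S(4, 2)))**2 = ((-22/3 - 1) + (31/4)*2)**2 = (-25/3 + 31/2)**2 = (43/6)**2 = 1849/36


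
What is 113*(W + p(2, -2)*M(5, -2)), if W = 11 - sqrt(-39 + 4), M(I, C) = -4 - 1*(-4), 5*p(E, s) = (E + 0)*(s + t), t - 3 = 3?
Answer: 1243 - 113*I*sqrt(35) ≈ 1243.0 - 668.52*I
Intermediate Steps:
t = 6 (t = 3 + 3 = 6)
p(E, s) = E*(6 + s)/5 (p(E, s) = ((E + 0)*(s + 6))/5 = (E*(6 + s))/5 = E*(6 + s)/5)
M(I, C) = 0 (M(I, C) = -4 + 4 = 0)
W = 11 - I*sqrt(35) (W = 11 - sqrt(-35) = 11 - I*sqrt(35) ≈ 11.0 - 5.9161*I)
113*(W + p(2, -2)*M(5, -2)) = 113*((11 - I*sqrt(35)) + ((1/5)*2*(6 - 2))*0) = 113*((11 - I*sqrt(35)) + ((1/5)*2*4)*0) = 113*((11 - I*sqrt(35)) + (8/5)*0) = 113*((11 - I*sqrt(35)) + 0) = 113*(11 - I*sqrt(35)) = 1243 - 113*I*sqrt(35)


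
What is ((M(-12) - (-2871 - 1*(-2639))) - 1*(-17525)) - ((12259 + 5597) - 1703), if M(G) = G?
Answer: 1592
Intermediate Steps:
((M(-12) - (-2871 - 1*(-2639))) - 1*(-17525)) - ((12259 + 5597) - 1703) = ((-12 - (-2871 - 1*(-2639))) - 1*(-17525)) - ((12259 + 5597) - 1703) = ((-12 - (-2871 + 2639)) + 17525) - (17856 - 1703) = ((-12 - 1*(-232)) + 17525) - 1*16153 = ((-12 + 232) + 17525) - 16153 = (220 + 17525) - 16153 = 17745 - 16153 = 1592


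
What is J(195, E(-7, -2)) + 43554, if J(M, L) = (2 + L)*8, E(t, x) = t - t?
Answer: 43570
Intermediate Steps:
E(t, x) = 0
J(M, L) = 16 + 8*L
J(195, E(-7, -2)) + 43554 = (16 + 8*0) + 43554 = (16 + 0) + 43554 = 16 + 43554 = 43570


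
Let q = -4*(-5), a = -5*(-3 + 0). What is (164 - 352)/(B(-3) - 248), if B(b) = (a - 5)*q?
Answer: 47/12 ≈ 3.9167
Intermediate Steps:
a = 15 (a = -5*(-3) = 15)
q = 20
B(b) = 200 (B(b) = (15 - 5)*20 = 10*20 = 200)
(164 - 352)/(B(-3) - 248) = (164 - 352)/(200 - 248) = -188/(-48) = -188*(-1/48) = 47/12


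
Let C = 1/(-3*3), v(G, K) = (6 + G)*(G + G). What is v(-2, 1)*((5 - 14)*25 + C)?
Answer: 32416/9 ≈ 3601.8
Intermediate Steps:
v(G, K) = 2*G*(6 + G) (v(G, K) = (6 + G)*(2*G) = 2*G*(6 + G))
C = -⅑ (C = 1/(-9) = -⅑ ≈ -0.11111)
v(-2, 1)*((5 - 14)*25 + C) = (2*(-2)*(6 - 2))*((5 - 14)*25 - ⅑) = (2*(-2)*4)*(-9*25 - ⅑) = -16*(-225 - ⅑) = -16*(-2026/9) = 32416/9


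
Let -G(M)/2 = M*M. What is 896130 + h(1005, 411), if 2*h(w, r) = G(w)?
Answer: -113895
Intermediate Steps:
G(M) = -2*M² (G(M) = -2*M*M = -2*M²)
h(w, r) = -w² (h(w, r) = (-2*w²)/2 = -w²)
896130 + h(1005, 411) = 896130 - 1*1005² = 896130 - 1*1010025 = 896130 - 1010025 = -113895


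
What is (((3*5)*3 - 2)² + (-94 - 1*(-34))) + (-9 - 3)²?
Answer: 1933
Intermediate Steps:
(((3*5)*3 - 2)² + (-94 - 1*(-34))) + (-9 - 3)² = ((15*3 - 2)² + (-94 + 34)) + (-12)² = ((45 - 2)² - 60) + 144 = (43² - 60) + 144 = (1849 - 60) + 144 = 1789 + 144 = 1933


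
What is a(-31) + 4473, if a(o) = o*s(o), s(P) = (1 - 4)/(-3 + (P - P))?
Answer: 4442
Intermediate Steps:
s(P) = 1 (s(P) = -3/(-3 + 0) = -3/(-3) = -3*(-⅓) = 1)
a(o) = o (a(o) = o*1 = o)
a(-31) + 4473 = -31 + 4473 = 4442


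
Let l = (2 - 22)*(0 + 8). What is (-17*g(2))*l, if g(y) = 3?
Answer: 8160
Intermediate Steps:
l = -160 (l = -20*8 = -160)
(-17*g(2))*l = -17*3*(-160) = -51*(-160) = 8160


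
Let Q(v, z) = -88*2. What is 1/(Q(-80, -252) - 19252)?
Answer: -1/19428 ≈ -5.1472e-5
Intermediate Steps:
Q(v, z) = -176
1/(Q(-80, -252) - 19252) = 1/(-176 - 19252) = 1/(-19428) = -1/19428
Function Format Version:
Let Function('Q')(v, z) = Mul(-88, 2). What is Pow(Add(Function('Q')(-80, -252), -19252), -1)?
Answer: Rational(-1, 19428) ≈ -5.1472e-5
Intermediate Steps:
Function('Q')(v, z) = -176
Pow(Add(Function('Q')(-80, -252), -19252), -1) = Pow(Add(-176, -19252), -1) = Pow(-19428, -1) = Rational(-1, 19428)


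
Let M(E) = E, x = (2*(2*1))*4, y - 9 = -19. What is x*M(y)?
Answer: -160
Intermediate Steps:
y = -10 (y = 9 - 19 = -10)
x = 16 (x = (2*2)*4 = 4*4 = 16)
x*M(y) = 16*(-10) = -160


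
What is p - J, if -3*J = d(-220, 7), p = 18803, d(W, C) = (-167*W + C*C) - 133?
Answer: 93065/3 ≈ 31022.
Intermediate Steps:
d(W, C) = -133 + C² - 167*W (d(W, C) = (-167*W + C²) - 133 = (C² - 167*W) - 133 = -133 + C² - 167*W)
J = -36656/3 (J = -(-133 + 7² - 167*(-220))/3 = -(-133 + 49 + 36740)/3 = -⅓*36656 = -36656/3 ≈ -12219.)
p - J = 18803 - 1*(-36656/3) = 18803 + 36656/3 = 93065/3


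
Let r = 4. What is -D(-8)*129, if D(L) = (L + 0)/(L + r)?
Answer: -258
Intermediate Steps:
D(L) = L/(4 + L) (D(L) = (L + 0)/(L + 4) = L/(4 + L))
-D(-8)*129 = -(-8/(4 - 8))*129 = -(-8/(-4))*129 = -(-8*(-1/4))*129 = -2*129 = -1*258 = -258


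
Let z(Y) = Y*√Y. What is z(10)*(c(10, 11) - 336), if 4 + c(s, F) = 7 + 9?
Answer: -3240*√10 ≈ -10246.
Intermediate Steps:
c(s, F) = 12 (c(s, F) = -4 + (7 + 9) = -4 + 16 = 12)
z(Y) = Y^(3/2)
z(10)*(c(10, 11) - 336) = 10^(3/2)*(12 - 336) = (10*√10)*(-324) = -3240*√10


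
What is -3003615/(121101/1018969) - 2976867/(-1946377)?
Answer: -1985687579025311976/78569400359 ≈ -2.5273e+7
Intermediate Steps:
-3003615/(121101/1018969) - 2976867/(-1946377) = -3003615/(121101*(1/1018969)) - 2976867*(-1/1946377) = -3003615/121101/1018969 + 2976867/1946377 = -3003615*1018969/121101 + 2976867/1946377 = -1020196857645/40367 + 2976867/1946377 = -1985687579025311976/78569400359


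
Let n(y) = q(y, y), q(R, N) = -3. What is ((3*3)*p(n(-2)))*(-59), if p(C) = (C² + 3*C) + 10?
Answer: -5310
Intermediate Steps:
n(y) = -3
p(C) = 10 + C² + 3*C
((3*3)*p(n(-2)))*(-59) = ((3*3)*(10 + (-3)² + 3*(-3)))*(-59) = (9*(10 + 9 - 9))*(-59) = (9*10)*(-59) = 90*(-59) = -5310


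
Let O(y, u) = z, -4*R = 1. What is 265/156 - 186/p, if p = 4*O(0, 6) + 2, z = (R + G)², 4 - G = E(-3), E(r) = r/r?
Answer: -27293/6708 ≈ -4.0687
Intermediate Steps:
R = -¼ (R = -¼*1 = -¼ ≈ -0.25000)
E(r) = 1
G = 3 (G = 4 - 1*1 = 4 - 1 = 3)
z = 121/16 (z = (-¼ + 3)² = (11/4)² = 121/16 ≈ 7.5625)
O(y, u) = 121/16
p = 129/4 (p = 4*(121/16) + 2 = 121/4 + 2 = 129/4 ≈ 32.250)
265/156 - 186/p = 265/156 - 186/129/4 = 265*(1/156) - 186*4/129 = 265/156 - 248/43 = -27293/6708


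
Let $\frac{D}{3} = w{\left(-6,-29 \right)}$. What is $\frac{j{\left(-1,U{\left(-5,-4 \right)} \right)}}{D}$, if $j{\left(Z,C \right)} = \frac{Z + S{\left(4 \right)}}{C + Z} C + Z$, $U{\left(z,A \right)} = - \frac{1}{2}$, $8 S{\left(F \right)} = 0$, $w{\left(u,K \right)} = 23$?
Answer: $- \frac{4}{207} \approx -0.019324$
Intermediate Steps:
$S{\left(F \right)} = 0$ ($S{\left(F \right)} = \frac{1}{8} \cdot 0 = 0$)
$D = 69$ ($D = 3 \cdot 23 = 69$)
$U{\left(z,A \right)} = - \frac{1}{2}$ ($U{\left(z,A \right)} = \left(-1\right) \frac{1}{2} = - \frac{1}{2}$)
$j{\left(Z,C \right)} = Z + \frac{C Z}{C + Z}$ ($j{\left(Z,C \right)} = \frac{Z + 0}{C + Z} C + Z = \frac{Z}{C + Z} C + Z = \frac{C Z}{C + Z} + Z = Z + \frac{C Z}{C + Z}$)
$\frac{j{\left(-1,U{\left(-5,-4 \right)} \right)}}{D} = \frac{\left(-1\right) \frac{1}{- \frac{1}{2} - 1} \left(-1 + 2 \left(- \frac{1}{2}\right)\right)}{69} = - \frac{-1 - 1}{- \frac{3}{2}} \cdot \frac{1}{69} = \left(-1\right) \left(- \frac{2}{3}\right) \left(-2\right) \frac{1}{69} = \left(- \frac{4}{3}\right) \frac{1}{69} = - \frac{4}{207}$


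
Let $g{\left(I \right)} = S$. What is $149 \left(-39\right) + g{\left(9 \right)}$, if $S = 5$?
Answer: $-5806$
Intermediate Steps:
$g{\left(I \right)} = 5$
$149 \left(-39\right) + g{\left(9 \right)} = 149 \left(-39\right) + 5 = -5811 + 5 = -5806$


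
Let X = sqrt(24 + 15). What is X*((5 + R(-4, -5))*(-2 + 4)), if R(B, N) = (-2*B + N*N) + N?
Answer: 66*sqrt(39) ≈ 412.17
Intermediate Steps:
R(B, N) = N + N**2 - 2*B (R(B, N) = (-2*B + N**2) + N = (N**2 - 2*B) + N = N + N**2 - 2*B)
X = sqrt(39) ≈ 6.2450
X*((5 + R(-4, -5))*(-2 + 4)) = sqrt(39)*((5 + (-5 + (-5)**2 - 2*(-4)))*(-2 + 4)) = sqrt(39)*((5 + (-5 + 25 + 8))*2) = sqrt(39)*((5 + 28)*2) = sqrt(39)*(33*2) = sqrt(39)*66 = 66*sqrt(39)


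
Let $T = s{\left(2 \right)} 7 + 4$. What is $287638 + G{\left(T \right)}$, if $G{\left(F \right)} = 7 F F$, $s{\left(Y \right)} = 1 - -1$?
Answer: $289906$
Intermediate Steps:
$s{\left(Y \right)} = 2$ ($s{\left(Y \right)} = 1 + 1 = 2$)
$T = 18$ ($T = 2 \cdot 7 + 4 = 14 + 4 = 18$)
$G{\left(F \right)} = 7 F^{2}$
$287638 + G{\left(T \right)} = 287638 + 7 \cdot 18^{2} = 287638 + 7 \cdot 324 = 287638 + 2268 = 289906$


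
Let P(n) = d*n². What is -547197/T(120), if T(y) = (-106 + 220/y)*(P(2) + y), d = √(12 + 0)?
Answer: 1641591/37000 - 547197*√3/185000 ≈ 39.244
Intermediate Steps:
d = 2*√3 (d = √12 = 2*√3 ≈ 3.4641)
P(n) = 2*√3*n² (P(n) = (2*√3)*n² = 2*√3*n²)
T(y) = (-106 + 220/y)*(y + 8*√3) (T(y) = (-106 + 220/y)*(2*√3*2² + y) = (-106 + 220/y)*(2*√3*4 + y) = (-106 + 220/y)*(8*√3 + y) = (-106 + 220/y)*(y + 8*√3))
-547197/T(120) = -547197/(220 - 848*√3 - 106*120 + 1760*√3/120) = -547197/(220 - 848*√3 - 12720 + 1760*√3*(1/120)) = -547197/(220 - 848*√3 - 12720 + 44*√3/3) = -547197/(-12500 - 2500*√3/3)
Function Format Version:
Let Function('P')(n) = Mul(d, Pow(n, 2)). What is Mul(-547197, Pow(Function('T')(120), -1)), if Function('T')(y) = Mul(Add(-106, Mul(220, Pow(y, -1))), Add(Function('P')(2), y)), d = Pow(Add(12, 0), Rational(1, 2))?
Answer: Add(Rational(1641591, 37000), Mul(Rational(-547197, 185000), Pow(3, Rational(1, 2)))) ≈ 39.244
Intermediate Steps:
d = Mul(2, Pow(3, Rational(1, 2))) (d = Pow(12, Rational(1, 2)) = Mul(2, Pow(3, Rational(1, 2))) ≈ 3.4641)
Function('P')(n) = Mul(2, Pow(3, Rational(1, 2)), Pow(n, 2)) (Function('P')(n) = Mul(Mul(2, Pow(3, Rational(1, 2))), Pow(n, 2)) = Mul(2, Pow(3, Rational(1, 2)), Pow(n, 2)))
Function('T')(y) = Mul(Add(-106, Mul(220, Pow(y, -1))), Add(y, Mul(8, Pow(3, Rational(1, 2))))) (Function('T')(y) = Mul(Add(-106, Mul(220, Pow(y, -1))), Add(Mul(2, Pow(3, Rational(1, 2)), Pow(2, 2)), y)) = Mul(Add(-106, Mul(220, Pow(y, -1))), Add(Mul(2, Pow(3, Rational(1, 2)), 4), y)) = Mul(Add(-106, Mul(220, Pow(y, -1))), Add(Mul(8, Pow(3, Rational(1, 2))), y)) = Mul(Add(-106, Mul(220, Pow(y, -1))), Add(y, Mul(8, Pow(3, Rational(1, 2))))))
Mul(-547197, Pow(Function('T')(120), -1)) = Mul(-547197, Pow(Add(220, Mul(-848, Pow(3, Rational(1, 2))), Mul(-106, 120), Mul(1760, Pow(3, Rational(1, 2)), Pow(120, -1))), -1)) = Mul(-547197, Pow(Add(220, Mul(-848, Pow(3, Rational(1, 2))), -12720, Mul(1760, Pow(3, Rational(1, 2)), Rational(1, 120))), -1)) = Mul(-547197, Pow(Add(220, Mul(-848, Pow(3, Rational(1, 2))), -12720, Mul(Rational(44, 3), Pow(3, Rational(1, 2)))), -1)) = Mul(-547197, Pow(Add(-12500, Mul(Rational(-2500, 3), Pow(3, Rational(1, 2)))), -1))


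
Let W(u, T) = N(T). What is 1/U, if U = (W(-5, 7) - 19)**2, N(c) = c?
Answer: 1/144 ≈ 0.0069444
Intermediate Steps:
W(u, T) = T
U = 144 (U = (7 - 19)**2 = (-12)**2 = 144)
1/U = 1/144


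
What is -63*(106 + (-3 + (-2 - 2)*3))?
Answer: -5733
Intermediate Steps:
-63*(106 + (-3 + (-2 - 2)*3)) = -63*(106 + (-3 - 4*3)) = -63*(106 + (-3 - 12)) = -63*(106 - 15) = -63*91 = -5733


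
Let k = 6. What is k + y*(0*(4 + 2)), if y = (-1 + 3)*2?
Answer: 6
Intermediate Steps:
y = 4 (y = 2*2 = 4)
k + y*(0*(4 + 2)) = 6 + 4*(0*(4 + 2)) = 6 + 4*(0*6) = 6 + 4*0 = 6 + 0 = 6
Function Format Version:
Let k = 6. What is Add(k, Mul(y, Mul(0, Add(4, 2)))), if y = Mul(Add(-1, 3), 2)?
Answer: 6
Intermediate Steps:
y = 4 (y = Mul(2, 2) = 4)
Add(k, Mul(y, Mul(0, Add(4, 2)))) = Add(6, Mul(4, Mul(0, Add(4, 2)))) = Add(6, Mul(4, Mul(0, 6))) = Add(6, Mul(4, 0)) = Add(6, 0) = 6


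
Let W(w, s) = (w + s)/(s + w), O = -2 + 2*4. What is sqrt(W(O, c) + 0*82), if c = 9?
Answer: 1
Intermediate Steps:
O = 6 (O = -2 + 8 = 6)
W(w, s) = 1 (W(w, s) = (s + w)/(s + w) = 1)
sqrt(W(O, c) + 0*82) = sqrt(1 + 0*82) = sqrt(1 + 0) = sqrt(1) = 1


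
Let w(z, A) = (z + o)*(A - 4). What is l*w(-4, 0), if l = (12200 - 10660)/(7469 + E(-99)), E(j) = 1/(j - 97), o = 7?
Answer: -3622080/1463923 ≈ -2.4742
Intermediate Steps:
w(z, A) = (-4 + A)*(7 + z) (w(z, A) = (z + 7)*(A - 4) = (7 + z)*(-4 + A) = (-4 + A)*(7 + z))
E(j) = 1/(-97 + j)
l = 301840/1463923 (l = (12200 - 10660)/(7469 + 1/(-97 - 99)) = 1540/(7469 + 1/(-196)) = 1540/(7469 - 1/196) = 1540/(1463923/196) = 1540*(196/1463923) = 301840/1463923 ≈ 0.20619)
l*w(-4, 0) = 301840*(-28 - 4*(-4) + 7*0 + 0*(-4))/1463923 = 301840*(-28 + 16 + 0 + 0)/1463923 = (301840/1463923)*(-12) = -3622080/1463923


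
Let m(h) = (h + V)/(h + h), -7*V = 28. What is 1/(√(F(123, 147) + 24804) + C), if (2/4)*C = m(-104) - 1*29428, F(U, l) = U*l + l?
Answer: -39785954/2341571702809 - 1352*√10758/2341571702809 ≈ -1.7051e-5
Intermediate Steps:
F(U, l) = l + U*l
V = -4 (V = -⅐*28 = -4)
m(h) = (-4 + h)/(2*h) (m(h) = (h - 4)/(h + h) = (-4 + h)/((2*h)) = (-4 + h)*(1/(2*h)) = (-4 + h)/(2*h))
C = -1530229/26 (C = 2*((½)*(-4 - 104)/(-104) - 1*29428) = 2*((½)*(-1/104)*(-108) - 29428) = 2*(27/52 - 29428) = 2*(-1530229/52) = -1530229/26 ≈ -58855.)
1/(√(F(123, 147) + 24804) + C) = 1/(√(147*(1 + 123) + 24804) - 1530229/26) = 1/(√(147*124 + 24804) - 1530229/26) = 1/(√(18228 + 24804) - 1530229/26) = 1/(√43032 - 1530229/26) = 1/(2*√10758 - 1530229/26) = 1/(-1530229/26 + 2*√10758)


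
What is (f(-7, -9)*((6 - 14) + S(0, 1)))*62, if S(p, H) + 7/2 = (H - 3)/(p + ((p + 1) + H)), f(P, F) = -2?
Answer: 1550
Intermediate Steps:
S(p, H) = -7/2 + (-3 + H)/(1 + H + 2*p) (S(p, H) = -7/2 + (H - 3)/(p + ((p + 1) + H)) = -7/2 + (-3 + H)/(p + ((1 + p) + H)) = -7/2 + (-3 + H)/(p + (1 + H + p)) = -7/2 + (-3 + H)/(1 + H + 2*p))
(f(-7, -9)*((6 - 14) + S(0, 1)))*62 = -2*((6 - 14) + (-13 - 14*0 - 5*1)/(2*(1 + 1 + 2*0)))*62 = -2*(-8 + (-13 + 0 - 5)/(2*(1 + 1 + 0)))*62 = -2*(-8 + (½)*(-18)/2)*62 = -2*(-8 + (½)*(½)*(-18))*62 = -2*(-8 - 9/2)*62 = -2*(-25/2)*62 = 25*62 = 1550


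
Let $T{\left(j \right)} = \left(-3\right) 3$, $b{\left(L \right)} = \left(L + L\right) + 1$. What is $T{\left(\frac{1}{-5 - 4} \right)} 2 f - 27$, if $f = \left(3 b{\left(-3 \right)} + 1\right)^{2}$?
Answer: $-3555$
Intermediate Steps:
$b{\left(L \right)} = 1 + 2 L$ ($b{\left(L \right)} = 2 L + 1 = 1 + 2 L$)
$T{\left(j \right)} = -9$
$f = 196$ ($f = \left(3 \left(1 + 2 \left(-3\right)\right) + 1\right)^{2} = \left(3 \left(1 - 6\right) + 1\right)^{2} = \left(3 \left(-5\right) + 1\right)^{2} = \left(-15 + 1\right)^{2} = \left(-14\right)^{2} = 196$)
$T{\left(\frac{1}{-5 - 4} \right)} 2 f - 27 = - 9 \cdot 2 \cdot 196 - 27 = \left(-9\right) 392 - 27 = -3528 - 27 = -3555$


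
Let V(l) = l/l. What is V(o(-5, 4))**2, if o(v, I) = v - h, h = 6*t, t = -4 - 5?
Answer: 1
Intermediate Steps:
t = -9
h = -54 (h = 6*(-9) = -54)
o(v, I) = 54 + v (o(v, I) = v - 1*(-54) = v + 54 = 54 + v)
V(l) = 1
V(o(-5, 4))**2 = 1**2 = 1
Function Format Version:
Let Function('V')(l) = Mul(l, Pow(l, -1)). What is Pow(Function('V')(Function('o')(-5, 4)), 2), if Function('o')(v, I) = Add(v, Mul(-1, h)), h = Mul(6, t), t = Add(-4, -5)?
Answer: 1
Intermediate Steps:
t = -9
h = -54 (h = Mul(6, -9) = -54)
Function('o')(v, I) = Add(54, v) (Function('o')(v, I) = Add(v, Mul(-1, -54)) = Add(v, 54) = Add(54, v))
Function('V')(l) = 1
Pow(Function('V')(Function('o')(-5, 4)), 2) = Pow(1, 2) = 1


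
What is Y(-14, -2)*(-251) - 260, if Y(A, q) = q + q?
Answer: 744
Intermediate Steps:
Y(A, q) = 2*q
Y(-14, -2)*(-251) - 260 = (2*(-2))*(-251) - 260 = -4*(-251) - 260 = 1004 - 260 = 744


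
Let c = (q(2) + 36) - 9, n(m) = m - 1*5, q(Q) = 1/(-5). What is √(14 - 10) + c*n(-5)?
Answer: -266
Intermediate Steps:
q(Q) = -⅕
n(m) = -5 + m (n(m) = m - 5 = -5 + m)
c = 134/5 (c = (-⅕ + 36) - 9 = 179/5 - 9 = 134/5 ≈ 26.800)
√(14 - 10) + c*n(-5) = √(14 - 10) + 134*(-5 - 5)/5 = √4 + (134/5)*(-10) = 2 - 268 = -266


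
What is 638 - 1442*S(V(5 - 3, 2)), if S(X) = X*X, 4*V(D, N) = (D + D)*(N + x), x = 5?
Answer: -70020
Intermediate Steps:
V(D, N) = D*(5 + N)/2 (V(D, N) = ((D + D)*(N + 5))/4 = ((2*D)*(5 + N))/4 = (2*D*(5 + N))/4 = D*(5 + N)/2)
S(X) = X²
638 - 1442*S(V(5 - 3, 2)) = 638 - 1442*(5 - 3)²*(5 + 2)²/4 = 638 - 1442*((½)*2*7)² = 638 - 1442*7² = 638 - 1442*49 = 638 - 70658 = -70020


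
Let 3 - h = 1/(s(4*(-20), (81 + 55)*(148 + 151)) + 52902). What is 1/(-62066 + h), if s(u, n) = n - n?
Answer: -52902/3283256827 ≈ -1.6113e-5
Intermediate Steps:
s(u, n) = 0
h = 158705/52902 (h = 3 - 1/(0 + 52902) = 3 - 1/52902 = 158705/52902 ≈ 3.0000)
1/(-62066 + h) = 1/(-62066 + 158705/52902) = 1/(-3283256827/52902) = -52902/3283256827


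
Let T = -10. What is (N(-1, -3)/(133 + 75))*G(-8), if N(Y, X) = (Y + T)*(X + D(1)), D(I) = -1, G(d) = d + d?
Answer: -44/13 ≈ -3.3846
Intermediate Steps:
G(d) = 2*d
N(Y, X) = (-1 + X)*(-10 + Y) (N(Y, X) = (Y - 10)*(X - 1) = (-10 + Y)*(-1 + X) = (-1 + X)*(-10 + Y))
(N(-1, -3)/(133 + 75))*G(-8) = ((10 - 1*(-1) - 10*(-3) - 3*(-1))/(133 + 75))*(2*(-8)) = ((10 + 1 + 30 + 3)/208)*(-16) = (44*(1/208))*(-16) = (11/52)*(-16) = -44/13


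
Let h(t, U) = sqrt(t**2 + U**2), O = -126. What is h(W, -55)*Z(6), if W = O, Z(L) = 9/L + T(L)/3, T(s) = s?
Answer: 7*sqrt(18901)/2 ≈ 481.18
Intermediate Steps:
Z(L) = 9/L + L/3
W = -126
h(t, U) = sqrt(U**2 + t**2)
h(W, -55)*Z(6) = sqrt((-55)**2 + (-126)**2)*(9/6 + (1/3)*6) = sqrt(3025 + 15876)*(9*(1/6) + 2) = sqrt(18901)*(3/2 + 2) = sqrt(18901)*(7/2) = 7*sqrt(18901)/2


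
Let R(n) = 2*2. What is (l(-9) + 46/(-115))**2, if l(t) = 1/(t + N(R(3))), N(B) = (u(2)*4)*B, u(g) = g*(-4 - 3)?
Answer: 221841/1357225 ≈ 0.16345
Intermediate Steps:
u(g) = -7*g (u(g) = g*(-7) = -7*g)
R(n) = 4
N(B) = -56*B (N(B) = (-7*2*4)*B = (-14*4)*B = -56*B)
l(t) = 1/(-224 + t) (l(t) = 1/(t - 56*4) = 1/(t - 224) = 1/(-224 + t))
(l(-9) + 46/(-115))**2 = (1/(-224 - 9) + 46/(-115))**2 = (1/(-233) + 46*(-1/115))**2 = (-1/233 - 2/5)**2 = (-471/1165)**2 = 221841/1357225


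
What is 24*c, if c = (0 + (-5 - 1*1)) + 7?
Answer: 24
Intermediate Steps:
c = 1 (c = (0 + (-5 - 1)) + 7 = (0 - 6) + 7 = -6 + 7 = 1)
24*c = 24*1 = 24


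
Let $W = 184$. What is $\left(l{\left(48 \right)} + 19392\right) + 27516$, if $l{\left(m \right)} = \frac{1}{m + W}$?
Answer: $\frac{10882657}{232} \approx 46908.0$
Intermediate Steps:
$l{\left(m \right)} = \frac{1}{184 + m}$ ($l{\left(m \right)} = \frac{1}{m + 184} = \frac{1}{184 + m}$)
$\left(l{\left(48 \right)} + 19392\right) + 27516 = \left(\frac{1}{184 + 48} + 19392\right) + 27516 = \left(\frac{1}{232} + 19392\right) + 27516 = \frac{4498945}{232} + 27516 = \frac{10882657}{232}$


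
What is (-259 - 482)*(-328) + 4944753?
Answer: 5187801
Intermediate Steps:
(-259 - 482)*(-328) + 4944753 = -741*(-328) + 4944753 = 243048 + 4944753 = 5187801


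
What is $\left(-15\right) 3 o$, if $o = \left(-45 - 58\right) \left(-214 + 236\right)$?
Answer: $101970$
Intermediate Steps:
$o = -2266$ ($o = \left(-103\right) 22 = -2266$)
$\left(-15\right) 3 o = \left(-15\right) 3 \left(-2266\right) = \left(-45\right) \left(-2266\right) = 101970$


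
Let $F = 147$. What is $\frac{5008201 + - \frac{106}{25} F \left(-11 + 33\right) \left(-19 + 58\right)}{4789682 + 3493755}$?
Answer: $\frac{111835669}{207085925} \approx 0.54004$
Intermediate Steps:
$\frac{5008201 + - \frac{106}{25} F \left(-11 + 33\right) \left(-19 + 58\right)}{4789682 + 3493755} = \frac{5008201 + - \frac{106}{25} \cdot 147 \left(-11 + 33\right) \left(-19 + 58\right)}{4789682 + 3493755} = \frac{5008201 + \left(-106\right) \frac{1}{25} \cdot 147 \cdot 22 \cdot 39}{8283437} = \left(5008201 + \left(- \frac{106}{25}\right) 147 \cdot 858\right) \frac{1}{8283437} = \left(5008201 - \frac{13369356}{25}\right) \frac{1}{8283437} = \frac{111835669}{25} \cdot \frac{1}{8283437} = \frac{111835669}{207085925}$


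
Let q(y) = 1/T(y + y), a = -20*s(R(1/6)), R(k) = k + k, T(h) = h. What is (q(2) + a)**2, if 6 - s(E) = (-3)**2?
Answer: 58081/16 ≈ 3630.1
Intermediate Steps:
R(k) = 2*k
s(E) = -3 (s(E) = 6 - 1*(-3)**2 = 6 - 1*9 = 6 - 9 = -3)
a = 60 (a = -20*(-3) = 60)
q(y) = 1/(2*y) (q(y) = 1/(y + y) = 1/(2*y))
(q(2) + a)**2 = ((1/2)/2 + 60)**2 = ((1/2)*(1/2) + 60)**2 = (1/4 + 60)**2 = (241/4)**2 = 58081/16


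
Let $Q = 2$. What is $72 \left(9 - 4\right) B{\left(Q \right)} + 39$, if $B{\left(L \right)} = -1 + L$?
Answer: $399$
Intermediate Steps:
$72 \left(9 - 4\right) B{\left(Q \right)} + 39 = 72 \left(9 - 4\right) \left(-1 + 2\right) + 39 = 72 \cdot 5 \cdot 1 + 39 = 72 \cdot 5 + 39 = 360 + 39 = 399$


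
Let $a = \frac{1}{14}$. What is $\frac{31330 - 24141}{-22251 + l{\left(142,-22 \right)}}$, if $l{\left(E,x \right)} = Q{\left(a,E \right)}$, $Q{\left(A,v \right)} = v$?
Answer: $- \frac{7189}{22109} \approx -0.32516$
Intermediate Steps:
$a = \frac{1}{14} \approx 0.071429$
$l{\left(E,x \right)} = E$
$\frac{31330 - 24141}{-22251 + l{\left(142,-22 \right)}} = \frac{31330 - 24141}{-22251 + 142} = \frac{7189}{-22109} = 7189 \left(- \frac{1}{22109}\right) = - \frac{7189}{22109}$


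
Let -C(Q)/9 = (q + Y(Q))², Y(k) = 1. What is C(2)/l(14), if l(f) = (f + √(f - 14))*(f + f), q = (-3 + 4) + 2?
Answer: -18/49 ≈ -0.36735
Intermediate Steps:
q = 3 (q = 1 + 2 = 3)
C(Q) = -144 (C(Q) = -9*(3 + 1)² = -9*4² = -9*16 = -144)
l(f) = 2*f*(f + √(-14 + f)) (l(f) = (f + √(-14 + f))*(2*f) = 2*f*(f + √(-14 + f)))
C(2)/l(14) = -144*1/(28*(14 + √(-14 + 14))) = -144*1/(28*(14 + √0)) = -144*1/(28*(14 + 0)) = -144/(2*14*14) = -144/392 = -144*1/392 = -18/49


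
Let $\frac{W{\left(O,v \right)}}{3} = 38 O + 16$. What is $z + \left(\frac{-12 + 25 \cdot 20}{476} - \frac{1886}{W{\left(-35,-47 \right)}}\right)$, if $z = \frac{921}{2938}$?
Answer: $\frac{1252190531}{689104962} \approx 1.8171$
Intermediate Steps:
$W{\left(O,v \right)} = 48 + 114 O$ ($W{\left(O,v \right)} = 3 \left(38 O + 16\right) = 3 \left(16 + 38 O\right) = 48 + 114 O$)
$z = \frac{921}{2938}$ ($z = 921 \cdot \frac{1}{2938} = \frac{921}{2938} \approx 0.31348$)
$z + \left(\frac{-12 + 25 \cdot 20}{476} - \frac{1886}{W{\left(-35,-47 \right)}}\right) = \frac{921}{2938} + \left(\frac{-12 + 25 \cdot 20}{476} - \frac{1886}{48 + 114 \left(-35\right)}\right) = \frac{921}{2938} + \left(\left(-12 + 500\right) \frac{1}{476} - \frac{1886}{48 - 3990}\right) = \frac{921}{2938} + \left(488 \cdot \frac{1}{476} - \frac{1886}{-3942}\right) = \frac{921}{2938} + \left(\frac{122}{119} - - \frac{943}{1971}\right) = \frac{921}{2938} + \left(\frac{122}{119} + \frac{943}{1971}\right) = \frac{921}{2938} + \frac{352679}{234549} = \frac{1252190531}{689104962}$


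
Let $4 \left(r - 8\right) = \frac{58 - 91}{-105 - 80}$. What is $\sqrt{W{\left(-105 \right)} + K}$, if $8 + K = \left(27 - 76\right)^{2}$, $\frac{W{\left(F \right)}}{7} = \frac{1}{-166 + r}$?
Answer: $\frac{3 \sqrt{3632658486173}}{116887} \approx 48.918$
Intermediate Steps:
$r = \frac{5953}{740}$ ($r = 8 + \frac{\left(58 - 91\right) \frac{1}{-105 - 80}}{4} = 8 + \frac{\left(-33\right) \frac{1}{-185}}{4} = 8 + \frac{\left(-33\right) \left(- \frac{1}{185}\right)}{4} = 8 + \frac{1}{4} \cdot \frac{33}{185} = 8 + \frac{33}{740} = \frac{5953}{740} \approx 8.0446$)
$W{\left(F \right)} = - \frac{5180}{116887}$ ($W{\left(F \right)} = \frac{7}{-166 + \frac{5953}{740}} = \frac{7}{- \frac{116887}{740}} = 7 \left(- \frac{740}{116887}\right) = - \frac{5180}{116887}$)
$K = 2393$ ($K = -8 + \left(27 - 76\right)^{2} = -8 + \left(-49\right)^{2} = -8 + 2401 = 2393$)
$\sqrt{W{\left(-105 \right)} + K} = \sqrt{- \frac{5180}{116887} + 2393} = \sqrt{\frac{279705411}{116887}} = \frac{3 \sqrt{3632658486173}}{116887}$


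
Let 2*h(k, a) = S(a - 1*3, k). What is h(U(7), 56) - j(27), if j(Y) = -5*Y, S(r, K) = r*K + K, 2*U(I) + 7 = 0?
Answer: 81/2 ≈ 40.500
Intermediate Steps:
U(I) = -7/2 (U(I) = -7/2 + (1/2)*0 = -7/2 + 0 = -7/2)
S(r, K) = K + K*r (S(r, K) = K*r + K = K + K*r)
h(k, a) = k*(-2 + a)/2 (h(k, a) = (k*(1 + (a - 1*3)))/2 = (k*(1 + (a - 3)))/2 = (k*(1 + (-3 + a)))/2 = (k*(-2 + a))/2 = k*(-2 + a)/2)
h(U(7), 56) - j(27) = (1/2)*(-7/2)*(-2 + 56) - (-5)*27 = (1/2)*(-7/2)*54 - 1*(-135) = -189/2 + 135 = 81/2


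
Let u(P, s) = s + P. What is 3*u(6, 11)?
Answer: 51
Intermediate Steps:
u(P, s) = P + s
3*u(6, 11) = 3*(6 + 11) = 3*17 = 51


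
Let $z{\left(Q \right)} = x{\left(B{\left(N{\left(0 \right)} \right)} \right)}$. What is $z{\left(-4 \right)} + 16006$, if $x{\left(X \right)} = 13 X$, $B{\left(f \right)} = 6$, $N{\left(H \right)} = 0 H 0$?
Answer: $16084$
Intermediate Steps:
$N{\left(H \right)} = 0$ ($N{\left(H \right)} = 0 \cdot 0 = 0$)
$z{\left(Q \right)} = 78$ ($z{\left(Q \right)} = 13 \cdot 6 = 78$)
$z{\left(-4 \right)} + 16006 = 78 + 16006 = 16084$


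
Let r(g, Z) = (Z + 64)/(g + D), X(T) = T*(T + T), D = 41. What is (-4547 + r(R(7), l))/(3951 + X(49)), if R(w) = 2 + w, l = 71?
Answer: -45443/87530 ≈ -0.51917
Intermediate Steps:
X(T) = 2*T² (X(T) = T*(2*T) = 2*T²)
r(g, Z) = (64 + Z)/(41 + g) (r(g, Z) = (Z + 64)/(g + 41) = (64 + Z)/(41 + g))
(-4547 + r(R(7), l))/(3951 + X(49)) = (-4547 + (64 + 71)/(41 + (2 + 7)))/(3951 + 2*49²) = (-4547 + 135/(41 + 9))/(3951 + 2*2401) = (-4547 + 135/50)/(3951 + 4802) = (-4547 + (1/50)*135)/8753 = (-4547 + 27/10)*(1/8753) = -45443/10*1/8753 = -45443/87530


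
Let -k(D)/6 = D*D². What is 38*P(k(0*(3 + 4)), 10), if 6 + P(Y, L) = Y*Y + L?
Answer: 152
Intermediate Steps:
k(D) = -6*D³ (k(D) = -6*D*D² = -6*D³)
P(Y, L) = -6 + L + Y² (P(Y, L) = -6 + (Y*Y + L) = -6 + (Y² + L) = -6 + (L + Y²) = -6 + L + Y²)
38*P(k(0*(3 + 4)), 10) = 38*(-6 + 10 + (-6*(0*(3 + 4))³)²) = 38*(-6 + 10 + (-6*(0*7)³)²) = 38*(-6 + 10 + (-6*0³)²) = 38*(-6 + 10 + (-6*0)²) = 38*(-6 + 10 + 0²) = 38*(-6 + 10 + 0) = 38*4 = 152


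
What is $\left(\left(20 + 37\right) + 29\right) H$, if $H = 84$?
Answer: $7224$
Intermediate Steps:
$\left(\left(20 + 37\right) + 29\right) H = \left(\left(20 + 37\right) + 29\right) 84 = \left(57 + 29\right) 84 = 86 \cdot 84 = 7224$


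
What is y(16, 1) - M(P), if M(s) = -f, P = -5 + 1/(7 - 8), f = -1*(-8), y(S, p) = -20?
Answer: -12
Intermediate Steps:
f = 8
P = -6 (P = -5 + 1/(-1) = -5 - 1 = -6)
M(s) = -8 (M(s) = -1*8 = -8)
y(16, 1) - M(P) = -20 - 1*(-8) = -20 + 8 = -12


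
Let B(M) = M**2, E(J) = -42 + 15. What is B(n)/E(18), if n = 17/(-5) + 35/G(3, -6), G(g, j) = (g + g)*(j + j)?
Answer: -1957201/3499200 ≈ -0.55933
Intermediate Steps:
G(g, j) = 4*g*j (G(g, j) = (2*g)*(2*j) = 4*g*j)
E(J) = -27
n = -1399/360 (n = 17/(-5) + 35/((4*3*(-6))) = 17*(-1/5) + 35/(-72) = -17/5 + 35*(-1/72) = -17/5 - 35/72 = -1399/360 ≈ -3.8861)
B(n)/E(18) = (-1399/360)**2/(-27) = (1957201/129600)*(-1/27) = -1957201/3499200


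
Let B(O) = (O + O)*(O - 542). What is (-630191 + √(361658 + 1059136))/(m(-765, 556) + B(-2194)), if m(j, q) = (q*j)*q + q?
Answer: 630191/224482916 - 3*√157866/224482916 ≈ 0.0028020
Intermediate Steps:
B(O) = 2*O*(-542 + O) (B(O) = (2*O)*(-542 + O) = 2*O*(-542 + O))
m(j, q) = q + j*q² (m(j, q) = (j*q)*q + q = j*q² + q = q + j*q²)
(-630191 + √(361658 + 1059136))/(m(-765, 556) + B(-2194)) = (-630191 + √(361658 + 1059136))/(556*(1 - 765*556) + 2*(-2194)*(-542 - 2194)) = (-630191 + √1420794)/(556*(1 - 425340) + 2*(-2194)*(-2736)) = (-630191 + 3*√157866)/(556*(-425339) + 12005568) = (-630191 + 3*√157866)/(-236488484 + 12005568) = (-630191 + 3*√157866)/(-224482916) = (-630191 + 3*√157866)*(-1/224482916) = 630191/224482916 - 3*√157866/224482916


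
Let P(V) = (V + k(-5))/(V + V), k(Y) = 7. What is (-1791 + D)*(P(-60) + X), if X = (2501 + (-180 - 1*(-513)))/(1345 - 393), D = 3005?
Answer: 29631919/7140 ≈ 4150.1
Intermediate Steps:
X = 1417/476 (X = (2501 + (-180 + 513))/952 = (2501 + 333)*(1/952) = 2834*(1/952) = 1417/476 ≈ 2.9769)
P(V) = (7 + V)/(2*V) (P(V) = (V + 7)/(V + V) = (7 + V)/((2*V)) = (7 + V)*(1/(2*V)) = (7 + V)/(2*V))
(-1791 + D)*(P(-60) + X) = (-1791 + 3005)*((½)*(7 - 60)/(-60) + 1417/476) = 1214*((½)*(-1/60)*(-53) + 1417/476) = 1214*(53/120 + 1417/476) = 1214*(48817/14280) = 29631919/7140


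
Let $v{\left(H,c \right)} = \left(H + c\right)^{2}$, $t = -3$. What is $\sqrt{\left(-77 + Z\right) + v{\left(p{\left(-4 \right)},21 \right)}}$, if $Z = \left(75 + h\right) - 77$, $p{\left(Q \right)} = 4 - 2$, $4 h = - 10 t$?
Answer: $\frac{\sqrt{1830}}{2} \approx 21.389$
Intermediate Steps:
$h = \frac{15}{2}$ ($h = \frac{\left(-10\right) \left(-3\right)}{4} = \frac{1}{4} \cdot 30 = \frac{15}{2} \approx 7.5$)
$p{\left(Q \right)} = 2$
$Z = \frac{11}{2}$ ($Z = \left(75 + \frac{15}{2}\right) - 77 = \frac{165}{2} - 77 = \frac{11}{2} \approx 5.5$)
$\sqrt{\left(-77 + Z\right) + v{\left(p{\left(-4 \right)},21 \right)}} = \sqrt{\left(-77 + \frac{11}{2}\right) + \left(2 + 21\right)^{2}} = \sqrt{- \frac{143}{2} + 23^{2}} = \sqrt{- \frac{143}{2} + 529} = \sqrt{\frac{915}{2}} = \frac{\sqrt{1830}}{2}$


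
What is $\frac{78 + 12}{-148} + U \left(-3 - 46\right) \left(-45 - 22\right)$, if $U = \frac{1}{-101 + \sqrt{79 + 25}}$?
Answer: $- \frac{24991507}{747178} - \frac{6566 \sqrt{26}}{10097} \approx -36.764$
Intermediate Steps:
$U = \frac{1}{-101 + 2 \sqrt{26}}$ ($U = \frac{1}{-101 + \sqrt{104}} = \frac{1}{-101 + 2 \sqrt{26}} \approx -0.011013$)
$\frac{78 + 12}{-148} + U \left(-3 - 46\right) \left(-45 - 22\right) = \frac{78 + 12}{-148} + \left(- \frac{101}{10097} - \frac{2 \sqrt{26}}{10097}\right) \left(-3 - 46\right) \left(-45 - 22\right) = 90 \left(- \frac{1}{148}\right) + \left(- \frac{101}{10097} - \frac{2 \sqrt{26}}{10097}\right) \left(\left(-49\right) \left(-67\right)\right) = - \frac{45}{74} + \left(- \frac{101}{10097} - \frac{2 \sqrt{26}}{10097}\right) 3283 = - \frac{45}{74} - \left(\frac{331583}{10097} + \frac{6566 \sqrt{26}}{10097}\right) = - \frac{24991507}{747178} - \frac{6566 \sqrt{26}}{10097}$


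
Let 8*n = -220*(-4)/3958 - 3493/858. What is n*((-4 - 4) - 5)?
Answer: 6535127/1044912 ≈ 6.2542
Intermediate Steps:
n = -6535127/13583856 (n = (-220*(-4)/3958 - 3493/858)/8 = (880*(1/3958) - 3493*1/858)/8 = (440/1979 - 3493/858)/8 = (⅛)*(-6535127/1697982) = -6535127/13583856 ≈ -0.48110)
n*((-4 - 4) - 5) = -6535127*((-4 - 4) - 5)/13583856 = -6535127*(-8 - 5)/13583856 = -6535127/13583856*(-13) = 6535127/1044912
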